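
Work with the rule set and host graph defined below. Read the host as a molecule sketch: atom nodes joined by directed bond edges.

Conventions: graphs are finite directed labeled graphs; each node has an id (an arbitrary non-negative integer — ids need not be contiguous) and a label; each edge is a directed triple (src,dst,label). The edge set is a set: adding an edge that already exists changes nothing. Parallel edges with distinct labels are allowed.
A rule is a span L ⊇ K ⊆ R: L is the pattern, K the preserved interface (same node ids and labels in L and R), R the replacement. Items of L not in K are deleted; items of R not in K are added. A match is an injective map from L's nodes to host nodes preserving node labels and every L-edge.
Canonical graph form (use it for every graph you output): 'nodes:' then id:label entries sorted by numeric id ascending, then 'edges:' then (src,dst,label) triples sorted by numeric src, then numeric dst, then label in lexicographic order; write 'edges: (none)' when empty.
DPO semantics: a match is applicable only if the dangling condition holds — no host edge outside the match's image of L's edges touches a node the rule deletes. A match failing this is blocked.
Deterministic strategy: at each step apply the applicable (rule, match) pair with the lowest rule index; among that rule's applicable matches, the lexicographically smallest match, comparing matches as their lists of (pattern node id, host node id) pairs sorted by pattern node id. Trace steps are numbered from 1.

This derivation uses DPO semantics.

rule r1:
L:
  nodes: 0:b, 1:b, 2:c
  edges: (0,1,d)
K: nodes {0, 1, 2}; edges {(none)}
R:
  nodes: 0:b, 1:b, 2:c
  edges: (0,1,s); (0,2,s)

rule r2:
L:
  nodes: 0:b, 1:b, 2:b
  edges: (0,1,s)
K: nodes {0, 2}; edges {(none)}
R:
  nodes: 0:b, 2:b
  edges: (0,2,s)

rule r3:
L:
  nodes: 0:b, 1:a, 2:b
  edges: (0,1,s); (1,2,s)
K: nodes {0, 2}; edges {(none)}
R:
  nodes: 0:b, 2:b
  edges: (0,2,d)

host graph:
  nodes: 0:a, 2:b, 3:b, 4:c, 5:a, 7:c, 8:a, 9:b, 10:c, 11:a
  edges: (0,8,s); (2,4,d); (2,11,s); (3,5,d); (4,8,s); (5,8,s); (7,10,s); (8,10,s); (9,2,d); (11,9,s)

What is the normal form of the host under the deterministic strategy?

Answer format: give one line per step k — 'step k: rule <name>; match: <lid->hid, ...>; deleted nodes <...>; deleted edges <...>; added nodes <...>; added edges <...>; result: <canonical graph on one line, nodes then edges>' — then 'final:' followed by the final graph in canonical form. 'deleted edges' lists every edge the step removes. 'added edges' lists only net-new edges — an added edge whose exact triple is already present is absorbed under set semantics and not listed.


step 1: rule r1; match: 0->9, 1->2, 2->4; deleted nodes (none); deleted edges (9,2,d); added nodes (none); added edges (9,2,s); (9,4,s); result: nodes: 0:a, 2:b, 3:b, 4:c, 5:a, 7:c, 8:a, 9:b, 10:c, 11:a edges: (0,8,s); (2,4,d); (2,11,s); (3,5,d); (4,8,s); (5,8,s); (7,10,s); (8,10,s); (9,2,s); (9,4,s); (11,9,s)
step 2: rule r3; match: 0->2, 1->11, 2->9; deleted nodes 11; deleted edges (2,11,s); (11,9,s); added nodes (none); added edges (2,9,d); result: nodes: 0:a, 2:b, 3:b, 4:c, 5:a, 7:c, 8:a, 9:b, 10:c edges: (0,8,s); (2,4,d); (2,9,d); (3,5,d); (4,8,s); (5,8,s); (7,10,s); (8,10,s); (9,2,s); (9,4,s)
step 3: rule r1; match: 0->2, 1->9, 2->4; deleted nodes (none); deleted edges (2,9,d); added nodes (none); added edges (2,4,s); (2,9,s); result: nodes: 0:a, 2:b, 3:b, 4:c, 5:a, 7:c, 8:a, 9:b, 10:c edges: (0,8,s); (2,4,d); (2,4,s); (2,9,s); (3,5,d); (4,8,s); (5,8,s); (7,10,s); (8,10,s); (9,2,s); (9,4,s)
final:
nodes: 0:a, 2:b, 3:b, 4:c, 5:a, 7:c, 8:a, 9:b, 10:c
edges: (0,8,s); (2,4,d); (2,4,s); (2,9,s); (3,5,d); (4,8,s); (5,8,s); (7,10,s); (8,10,s); (9,2,s); (9,4,s)


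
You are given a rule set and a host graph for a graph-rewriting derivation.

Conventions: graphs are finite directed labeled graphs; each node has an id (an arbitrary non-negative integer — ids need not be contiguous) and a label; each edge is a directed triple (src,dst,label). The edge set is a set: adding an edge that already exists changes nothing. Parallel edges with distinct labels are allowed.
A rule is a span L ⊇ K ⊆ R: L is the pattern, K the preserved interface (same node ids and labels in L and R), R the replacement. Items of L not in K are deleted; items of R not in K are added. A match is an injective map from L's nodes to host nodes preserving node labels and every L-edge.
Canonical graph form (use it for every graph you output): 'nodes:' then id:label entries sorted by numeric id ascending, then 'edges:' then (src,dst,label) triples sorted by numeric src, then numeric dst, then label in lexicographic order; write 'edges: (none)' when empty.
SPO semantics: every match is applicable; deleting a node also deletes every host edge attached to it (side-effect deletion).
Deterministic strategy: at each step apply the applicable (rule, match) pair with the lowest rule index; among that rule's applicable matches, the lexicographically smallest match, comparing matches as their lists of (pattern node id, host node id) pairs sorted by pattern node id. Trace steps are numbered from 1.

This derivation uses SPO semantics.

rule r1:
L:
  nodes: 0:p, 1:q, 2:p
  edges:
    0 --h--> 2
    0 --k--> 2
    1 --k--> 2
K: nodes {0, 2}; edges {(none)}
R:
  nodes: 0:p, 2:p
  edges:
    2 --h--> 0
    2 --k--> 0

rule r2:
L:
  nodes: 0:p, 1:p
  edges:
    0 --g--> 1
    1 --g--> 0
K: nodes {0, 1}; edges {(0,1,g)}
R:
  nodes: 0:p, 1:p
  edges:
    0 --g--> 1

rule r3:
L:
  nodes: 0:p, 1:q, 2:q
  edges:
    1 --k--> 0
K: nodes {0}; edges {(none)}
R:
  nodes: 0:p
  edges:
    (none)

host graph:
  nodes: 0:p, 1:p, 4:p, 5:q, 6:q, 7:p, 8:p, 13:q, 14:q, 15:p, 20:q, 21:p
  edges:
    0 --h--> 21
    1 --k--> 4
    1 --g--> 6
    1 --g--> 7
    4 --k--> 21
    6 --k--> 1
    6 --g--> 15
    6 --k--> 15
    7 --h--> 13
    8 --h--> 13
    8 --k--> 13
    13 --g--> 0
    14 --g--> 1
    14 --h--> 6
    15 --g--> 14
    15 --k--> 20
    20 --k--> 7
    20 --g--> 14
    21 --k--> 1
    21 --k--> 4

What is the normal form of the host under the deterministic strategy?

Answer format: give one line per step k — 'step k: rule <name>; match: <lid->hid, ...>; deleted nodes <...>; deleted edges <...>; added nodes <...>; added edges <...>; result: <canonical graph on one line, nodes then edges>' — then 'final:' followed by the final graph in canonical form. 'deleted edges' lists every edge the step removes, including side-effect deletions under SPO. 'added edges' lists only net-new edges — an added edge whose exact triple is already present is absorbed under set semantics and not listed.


step 1: rule r3; match: 0->1, 1->6, 2->5; deleted nodes 5, 6; deleted edges (1,6,g); (6,1,k); (6,15,g); (6,15,k); (14,6,h); added nodes (none); added edges (none); result: nodes: 0:p, 1:p, 4:p, 7:p, 8:p, 13:q, 14:q, 15:p, 20:q, 21:p edges: (0,21,h); (1,4,k); (1,7,g); (4,21,k); (7,13,h); (8,13,h); (8,13,k); (13,0,g); (14,1,g); (15,14,g); (15,20,k); (20,7,k); (20,14,g); (21,1,k); (21,4,k)
step 2: rule r3; match: 0->7, 1->20, 2->13; deleted nodes 13, 20; deleted edges (7,13,h); (8,13,h); (8,13,k); (13,0,g); (15,20,k); (20,7,k); (20,14,g); added nodes (none); added edges (none); result: nodes: 0:p, 1:p, 4:p, 7:p, 8:p, 14:q, 15:p, 21:p edges: (0,21,h); (1,4,k); (1,7,g); (4,21,k); (14,1,g); (15,14,g); (21,1,k); (21,4,k)
final:
nodes: 0:p, 1:p, 4:p, 7:p, 8:p, 14:q, 15:p, 21:p
edges: (0,21,h); (1,4,k); (1,7,g); (4,21,k); (14,1,g); (15,14,g); (21,1,k); (21,4,k)


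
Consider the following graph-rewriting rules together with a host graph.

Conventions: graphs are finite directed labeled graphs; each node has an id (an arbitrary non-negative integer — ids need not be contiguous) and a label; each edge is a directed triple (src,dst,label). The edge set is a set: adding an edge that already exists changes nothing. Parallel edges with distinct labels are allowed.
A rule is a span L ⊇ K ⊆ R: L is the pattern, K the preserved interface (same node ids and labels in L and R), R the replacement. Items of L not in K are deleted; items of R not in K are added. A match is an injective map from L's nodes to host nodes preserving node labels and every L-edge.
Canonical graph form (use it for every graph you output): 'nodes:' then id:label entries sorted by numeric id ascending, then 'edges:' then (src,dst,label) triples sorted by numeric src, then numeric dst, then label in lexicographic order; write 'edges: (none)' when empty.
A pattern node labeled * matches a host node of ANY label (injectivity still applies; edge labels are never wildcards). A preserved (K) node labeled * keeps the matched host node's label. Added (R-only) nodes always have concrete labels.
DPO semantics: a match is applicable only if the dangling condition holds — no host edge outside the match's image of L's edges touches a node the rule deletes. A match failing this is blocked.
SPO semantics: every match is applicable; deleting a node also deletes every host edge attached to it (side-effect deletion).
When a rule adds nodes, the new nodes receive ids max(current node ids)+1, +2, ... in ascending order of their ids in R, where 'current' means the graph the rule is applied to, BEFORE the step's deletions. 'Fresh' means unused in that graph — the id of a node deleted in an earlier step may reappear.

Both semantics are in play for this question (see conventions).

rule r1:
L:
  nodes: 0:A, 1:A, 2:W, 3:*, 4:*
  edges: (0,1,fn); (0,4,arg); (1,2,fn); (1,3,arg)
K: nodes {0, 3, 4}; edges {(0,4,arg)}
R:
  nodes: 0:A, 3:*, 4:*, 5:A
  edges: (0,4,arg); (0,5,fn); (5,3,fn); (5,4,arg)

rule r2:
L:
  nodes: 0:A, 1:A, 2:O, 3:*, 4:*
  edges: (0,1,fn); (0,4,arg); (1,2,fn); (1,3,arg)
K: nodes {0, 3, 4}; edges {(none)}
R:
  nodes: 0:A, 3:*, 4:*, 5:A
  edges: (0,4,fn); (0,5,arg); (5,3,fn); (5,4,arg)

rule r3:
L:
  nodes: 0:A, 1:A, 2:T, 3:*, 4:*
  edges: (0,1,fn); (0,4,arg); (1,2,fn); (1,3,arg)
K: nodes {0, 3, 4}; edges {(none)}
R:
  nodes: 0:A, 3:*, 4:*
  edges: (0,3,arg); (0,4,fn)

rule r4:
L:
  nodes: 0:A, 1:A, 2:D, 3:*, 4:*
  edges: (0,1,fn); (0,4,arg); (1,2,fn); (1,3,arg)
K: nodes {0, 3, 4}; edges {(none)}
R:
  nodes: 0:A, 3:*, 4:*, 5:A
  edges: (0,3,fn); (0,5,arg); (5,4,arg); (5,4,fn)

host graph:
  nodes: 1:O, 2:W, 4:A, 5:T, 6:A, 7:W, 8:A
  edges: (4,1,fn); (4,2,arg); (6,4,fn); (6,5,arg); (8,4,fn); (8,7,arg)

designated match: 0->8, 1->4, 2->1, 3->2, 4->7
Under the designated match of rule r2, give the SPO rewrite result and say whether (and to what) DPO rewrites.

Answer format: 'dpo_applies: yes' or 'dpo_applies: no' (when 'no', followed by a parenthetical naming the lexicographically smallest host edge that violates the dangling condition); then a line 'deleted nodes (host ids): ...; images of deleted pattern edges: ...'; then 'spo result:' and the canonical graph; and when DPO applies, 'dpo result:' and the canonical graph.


dpo_applies: no
(the rule deletes node 4, which keeps host edge (6,4,fn) outside the match image — the dangling condition fails, DPO blocks; SPO proceeds and side-deletes such edges)
deleted nodes (host ids): 1, 4; images of deleted pattern edges: (4,1,fn); (4,2,arg); (8,4,fn); (8,7,arg)
spo result:
nodes: 2:W, 5:T, 6:A, 7:W, 8:A, 9:A
edges: (6,5,arg); (8,7,fn); (8,9,arg); (9,2,fn); (9,7,arg)


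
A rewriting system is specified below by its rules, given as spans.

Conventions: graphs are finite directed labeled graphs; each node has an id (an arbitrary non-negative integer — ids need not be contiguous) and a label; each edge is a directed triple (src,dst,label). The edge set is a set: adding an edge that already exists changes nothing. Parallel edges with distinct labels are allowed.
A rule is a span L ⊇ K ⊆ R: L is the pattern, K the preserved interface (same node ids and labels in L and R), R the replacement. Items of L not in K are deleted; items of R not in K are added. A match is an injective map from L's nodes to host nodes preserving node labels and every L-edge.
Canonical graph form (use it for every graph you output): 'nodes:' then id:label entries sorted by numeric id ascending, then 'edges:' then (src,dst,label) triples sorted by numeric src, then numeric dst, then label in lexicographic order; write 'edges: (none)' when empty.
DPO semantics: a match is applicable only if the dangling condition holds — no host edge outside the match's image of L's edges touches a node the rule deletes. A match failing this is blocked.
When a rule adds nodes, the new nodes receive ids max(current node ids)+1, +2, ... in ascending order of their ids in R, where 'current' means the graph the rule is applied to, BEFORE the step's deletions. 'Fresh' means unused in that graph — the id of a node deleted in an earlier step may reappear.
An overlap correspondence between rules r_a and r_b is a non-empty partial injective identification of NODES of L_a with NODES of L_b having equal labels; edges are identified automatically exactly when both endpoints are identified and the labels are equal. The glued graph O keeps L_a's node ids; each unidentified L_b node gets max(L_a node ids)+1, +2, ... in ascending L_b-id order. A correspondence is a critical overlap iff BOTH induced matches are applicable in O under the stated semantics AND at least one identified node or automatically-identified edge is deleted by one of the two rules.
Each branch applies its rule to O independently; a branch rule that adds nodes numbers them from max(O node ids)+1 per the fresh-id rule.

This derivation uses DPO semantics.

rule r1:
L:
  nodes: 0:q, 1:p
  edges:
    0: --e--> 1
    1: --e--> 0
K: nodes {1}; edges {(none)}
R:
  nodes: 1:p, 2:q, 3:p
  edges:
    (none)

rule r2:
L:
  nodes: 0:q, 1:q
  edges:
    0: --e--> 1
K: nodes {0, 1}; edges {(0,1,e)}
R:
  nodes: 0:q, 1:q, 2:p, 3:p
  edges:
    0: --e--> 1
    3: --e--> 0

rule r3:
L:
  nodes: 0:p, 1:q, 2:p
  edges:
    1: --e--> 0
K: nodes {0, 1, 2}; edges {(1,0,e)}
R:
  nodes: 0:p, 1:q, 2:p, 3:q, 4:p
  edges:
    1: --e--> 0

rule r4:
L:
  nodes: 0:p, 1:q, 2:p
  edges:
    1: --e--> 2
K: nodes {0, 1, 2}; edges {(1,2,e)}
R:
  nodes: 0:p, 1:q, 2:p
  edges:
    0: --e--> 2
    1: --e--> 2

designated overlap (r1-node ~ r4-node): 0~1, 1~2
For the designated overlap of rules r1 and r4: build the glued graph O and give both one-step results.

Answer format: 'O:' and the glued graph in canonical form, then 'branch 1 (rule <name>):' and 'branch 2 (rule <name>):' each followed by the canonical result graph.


O:
nodes: 0:q, 1:p, 2:p
edges: (0,1,e); (1,0,e)
branch 1 (rule r1):
nodes: 1:p, 2:p, 3:q, 4:p
edges: (none)
branch 2 (rule r4):
nodes: 0:q, 1:p, 2:p
edges: (0,1,e); (1,0,e); (2,1,e)


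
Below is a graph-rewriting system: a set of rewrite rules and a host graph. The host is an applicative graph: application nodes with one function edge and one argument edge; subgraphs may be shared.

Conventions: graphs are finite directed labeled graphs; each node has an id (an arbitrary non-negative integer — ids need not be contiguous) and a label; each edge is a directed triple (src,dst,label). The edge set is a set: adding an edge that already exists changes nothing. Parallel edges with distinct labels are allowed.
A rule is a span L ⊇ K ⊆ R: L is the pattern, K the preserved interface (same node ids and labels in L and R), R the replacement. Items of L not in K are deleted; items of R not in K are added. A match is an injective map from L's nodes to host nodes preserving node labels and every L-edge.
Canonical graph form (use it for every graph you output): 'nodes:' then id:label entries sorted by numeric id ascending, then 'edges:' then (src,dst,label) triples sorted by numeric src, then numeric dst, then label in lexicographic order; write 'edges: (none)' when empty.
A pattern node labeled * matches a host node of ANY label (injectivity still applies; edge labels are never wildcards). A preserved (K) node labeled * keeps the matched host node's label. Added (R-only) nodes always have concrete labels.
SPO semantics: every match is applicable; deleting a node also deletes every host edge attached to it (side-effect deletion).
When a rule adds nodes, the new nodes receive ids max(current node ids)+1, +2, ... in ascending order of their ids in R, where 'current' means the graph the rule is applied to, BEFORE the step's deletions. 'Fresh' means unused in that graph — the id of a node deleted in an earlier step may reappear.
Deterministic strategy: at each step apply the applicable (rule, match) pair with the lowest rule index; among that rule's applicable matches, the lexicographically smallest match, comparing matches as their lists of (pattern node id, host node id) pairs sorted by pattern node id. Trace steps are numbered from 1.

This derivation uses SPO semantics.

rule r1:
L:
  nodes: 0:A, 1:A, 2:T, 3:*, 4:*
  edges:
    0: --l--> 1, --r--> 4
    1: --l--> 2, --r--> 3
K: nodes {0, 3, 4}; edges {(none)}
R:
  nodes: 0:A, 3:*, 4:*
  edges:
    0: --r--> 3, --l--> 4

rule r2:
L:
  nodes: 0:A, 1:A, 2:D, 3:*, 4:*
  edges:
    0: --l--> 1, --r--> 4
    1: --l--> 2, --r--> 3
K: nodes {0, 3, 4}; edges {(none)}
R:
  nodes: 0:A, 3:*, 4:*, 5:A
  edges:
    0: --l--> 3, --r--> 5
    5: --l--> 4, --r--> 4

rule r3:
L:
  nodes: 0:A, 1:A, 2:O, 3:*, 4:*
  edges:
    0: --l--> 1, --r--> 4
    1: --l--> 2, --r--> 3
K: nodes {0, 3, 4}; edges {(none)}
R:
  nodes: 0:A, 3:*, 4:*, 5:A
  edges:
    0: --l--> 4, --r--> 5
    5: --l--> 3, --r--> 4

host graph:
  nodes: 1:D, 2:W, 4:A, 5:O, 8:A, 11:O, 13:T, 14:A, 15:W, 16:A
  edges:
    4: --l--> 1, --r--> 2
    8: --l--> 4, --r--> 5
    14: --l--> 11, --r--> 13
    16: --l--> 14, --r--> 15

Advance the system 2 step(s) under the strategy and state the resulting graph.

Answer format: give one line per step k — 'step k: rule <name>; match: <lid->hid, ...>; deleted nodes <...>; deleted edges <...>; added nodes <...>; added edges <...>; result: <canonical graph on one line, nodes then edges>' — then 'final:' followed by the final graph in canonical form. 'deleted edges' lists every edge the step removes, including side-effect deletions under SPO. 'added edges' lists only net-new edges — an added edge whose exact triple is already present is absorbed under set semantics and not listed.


step 1: rule r2; match: 0->8, 1->4, 2->1, 3->2, 4->5; deleted nodes 1, 4; deleted edges (4,1,l); (4,2,r); (8,4,l); (8,5,r); added nodes 17; added edges (8,2,l); (8,17,r); (17,5,l); (17,5,r); result: nodes: 2:W, 5:O, 8:A, 11:O, 13:T, 14:A, 15:W, 16:A, 17:A edges: (8,2,l); (8,17,r); (14,11,l); (14,13,r); (16,14,l); (16,15,r); (17,5,l); (17,5,r)
step 2: rule r3; match: 0->16, 1->14, 2->11, 3->13, 4->15; deleted nodes 11, 14; deleted edges (14,11,l); (14,13,r); (16,14,l); (16,15,r); added nodes 18; added edges (16,15,l); (16,18,r); (18,13,l); (18,15,r); result: nodes: 2:W, 5:O, 8:A, 13:T, 15:W, 16:A, 17:A, 18:A edges: (8,2,l); (8,17,r); (16,15,l); (16,18,r); (17,5,l); (17,5,r); (18,13,l); (18,15,r)
final:
nodes: 2:W, 5:O, 8:A, 13:T, 15:W, 16:A, 17:A, 18:A
edges: (8,2,l); (8,17,r); (16,15,l); (16,18,r); (17,5,l); (17,5,r); (18,13,l); (18,15,r)


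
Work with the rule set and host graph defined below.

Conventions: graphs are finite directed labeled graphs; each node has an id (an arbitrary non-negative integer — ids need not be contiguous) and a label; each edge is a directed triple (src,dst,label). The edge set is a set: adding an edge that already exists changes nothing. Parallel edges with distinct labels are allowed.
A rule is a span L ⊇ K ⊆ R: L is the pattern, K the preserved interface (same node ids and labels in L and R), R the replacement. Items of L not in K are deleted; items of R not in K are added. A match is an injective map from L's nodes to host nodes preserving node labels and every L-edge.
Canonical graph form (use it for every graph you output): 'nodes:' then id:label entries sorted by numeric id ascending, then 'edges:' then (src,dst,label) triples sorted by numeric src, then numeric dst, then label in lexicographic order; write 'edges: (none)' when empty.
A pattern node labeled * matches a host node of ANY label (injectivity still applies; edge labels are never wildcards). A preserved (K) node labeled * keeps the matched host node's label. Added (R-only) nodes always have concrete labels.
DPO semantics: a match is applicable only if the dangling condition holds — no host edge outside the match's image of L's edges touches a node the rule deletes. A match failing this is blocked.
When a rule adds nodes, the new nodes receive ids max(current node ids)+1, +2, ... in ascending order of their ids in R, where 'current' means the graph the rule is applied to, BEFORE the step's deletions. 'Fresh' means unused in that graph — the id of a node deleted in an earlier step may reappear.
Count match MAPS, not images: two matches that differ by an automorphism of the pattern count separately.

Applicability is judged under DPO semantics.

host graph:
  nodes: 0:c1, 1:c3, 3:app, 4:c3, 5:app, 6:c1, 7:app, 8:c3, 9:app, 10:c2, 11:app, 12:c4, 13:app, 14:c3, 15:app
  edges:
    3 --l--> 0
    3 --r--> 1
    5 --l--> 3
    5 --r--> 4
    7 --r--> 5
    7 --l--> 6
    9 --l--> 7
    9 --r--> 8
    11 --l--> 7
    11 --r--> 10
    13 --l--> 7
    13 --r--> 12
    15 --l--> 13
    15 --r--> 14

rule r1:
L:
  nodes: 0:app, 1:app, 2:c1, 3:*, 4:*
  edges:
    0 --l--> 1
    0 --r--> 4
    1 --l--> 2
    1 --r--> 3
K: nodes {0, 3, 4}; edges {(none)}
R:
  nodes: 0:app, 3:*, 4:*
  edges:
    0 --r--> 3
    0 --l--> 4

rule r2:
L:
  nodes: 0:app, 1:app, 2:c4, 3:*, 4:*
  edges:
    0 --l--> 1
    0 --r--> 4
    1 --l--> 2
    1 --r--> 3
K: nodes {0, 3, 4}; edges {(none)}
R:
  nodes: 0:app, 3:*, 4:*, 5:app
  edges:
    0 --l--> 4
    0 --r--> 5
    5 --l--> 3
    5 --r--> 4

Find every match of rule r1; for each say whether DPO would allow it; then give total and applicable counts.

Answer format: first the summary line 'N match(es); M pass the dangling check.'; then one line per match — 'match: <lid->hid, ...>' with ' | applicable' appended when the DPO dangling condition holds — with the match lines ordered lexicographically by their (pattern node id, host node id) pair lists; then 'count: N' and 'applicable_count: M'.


4 match(es); 1 pass the dangling check.
match: 0->5, 1->3, 2->0, 3->1, 4->4 | applicable
match: 0->9, 1->7, 2->6, 3->5, 4->8
match: 0->11, 1->7, 2->6, 3->5, 4->10
match: 0->13, 1->7, 2->6, 3->5, 4->12
count: 4
applicable_count: 1


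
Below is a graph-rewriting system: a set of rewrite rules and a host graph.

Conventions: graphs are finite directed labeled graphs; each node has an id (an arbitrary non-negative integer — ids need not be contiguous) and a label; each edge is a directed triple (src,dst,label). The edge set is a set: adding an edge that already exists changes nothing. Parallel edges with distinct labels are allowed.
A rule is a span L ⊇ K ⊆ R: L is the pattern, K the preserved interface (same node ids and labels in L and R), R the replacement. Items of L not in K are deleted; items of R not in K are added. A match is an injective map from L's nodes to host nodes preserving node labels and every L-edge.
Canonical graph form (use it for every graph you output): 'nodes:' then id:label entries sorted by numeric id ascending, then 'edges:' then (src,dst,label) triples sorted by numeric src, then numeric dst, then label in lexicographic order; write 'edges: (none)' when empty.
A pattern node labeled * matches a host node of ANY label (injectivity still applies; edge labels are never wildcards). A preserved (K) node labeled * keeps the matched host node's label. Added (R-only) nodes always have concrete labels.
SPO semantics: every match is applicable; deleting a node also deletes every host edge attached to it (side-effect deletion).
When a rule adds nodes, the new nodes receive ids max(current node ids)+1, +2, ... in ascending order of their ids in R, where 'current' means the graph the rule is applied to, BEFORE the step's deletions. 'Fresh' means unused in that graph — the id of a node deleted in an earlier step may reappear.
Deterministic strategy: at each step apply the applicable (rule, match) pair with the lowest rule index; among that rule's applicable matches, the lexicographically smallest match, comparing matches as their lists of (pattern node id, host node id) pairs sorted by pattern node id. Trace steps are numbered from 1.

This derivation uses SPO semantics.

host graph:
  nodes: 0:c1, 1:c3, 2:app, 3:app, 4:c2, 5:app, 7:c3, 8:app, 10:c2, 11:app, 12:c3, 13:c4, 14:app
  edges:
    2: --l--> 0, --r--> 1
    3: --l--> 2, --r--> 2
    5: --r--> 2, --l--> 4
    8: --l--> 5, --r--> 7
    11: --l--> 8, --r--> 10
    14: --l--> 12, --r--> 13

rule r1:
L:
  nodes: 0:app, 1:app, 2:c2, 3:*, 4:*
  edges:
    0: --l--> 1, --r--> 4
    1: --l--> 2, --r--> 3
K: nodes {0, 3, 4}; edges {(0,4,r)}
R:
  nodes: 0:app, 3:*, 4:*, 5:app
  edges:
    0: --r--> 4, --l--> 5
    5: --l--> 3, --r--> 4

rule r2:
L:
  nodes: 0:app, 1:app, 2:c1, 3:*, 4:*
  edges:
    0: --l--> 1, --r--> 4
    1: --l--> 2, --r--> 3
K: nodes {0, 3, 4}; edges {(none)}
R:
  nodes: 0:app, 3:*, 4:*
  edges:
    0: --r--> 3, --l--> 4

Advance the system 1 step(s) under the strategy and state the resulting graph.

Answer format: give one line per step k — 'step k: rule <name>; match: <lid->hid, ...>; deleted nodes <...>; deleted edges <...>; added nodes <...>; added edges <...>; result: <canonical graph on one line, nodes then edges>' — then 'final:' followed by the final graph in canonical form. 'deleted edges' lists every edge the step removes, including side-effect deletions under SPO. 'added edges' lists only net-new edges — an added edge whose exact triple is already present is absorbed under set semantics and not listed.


step 1: rule r1; match: 0->8, 1->5, 2->4, 3->2, 4->7; deleted nodes 4, 5; deleted edges (5,2,r); (5,4,l); (8,5,l); added nodes 15; added edges (8,15,l); (15,2,l); (15,7,r); result: nodes: 0:c1, 1:c3, 2:app, 3:app, 7:c3, 8:app, 10:c2, 11:app, 12:c3, 13:c4, 14:app, 15:app edges: (2,0,l); (2,1,r); (3,2,l); (3,2,r); (8,7,r); (8,15,l); (11,8,l); (11,10,r); (14,12,l); (14,13,r); (15,2,l); (15,7,r)
final:
nodes: 0:c1, 1:c3, 2:app, 3:app, 7:c3, 8:app, 10:c2, 11:app, 12:c3, 13:c4, 14:app, 15:app
edges: (2,0,l); (2,1,r); (3,2,l); (3,2,r); (8,7,r); (8,15,l); (11,8,l); (11,10,r); (14,12,l); (14,13,r); (15,2,l); (15,7,r)


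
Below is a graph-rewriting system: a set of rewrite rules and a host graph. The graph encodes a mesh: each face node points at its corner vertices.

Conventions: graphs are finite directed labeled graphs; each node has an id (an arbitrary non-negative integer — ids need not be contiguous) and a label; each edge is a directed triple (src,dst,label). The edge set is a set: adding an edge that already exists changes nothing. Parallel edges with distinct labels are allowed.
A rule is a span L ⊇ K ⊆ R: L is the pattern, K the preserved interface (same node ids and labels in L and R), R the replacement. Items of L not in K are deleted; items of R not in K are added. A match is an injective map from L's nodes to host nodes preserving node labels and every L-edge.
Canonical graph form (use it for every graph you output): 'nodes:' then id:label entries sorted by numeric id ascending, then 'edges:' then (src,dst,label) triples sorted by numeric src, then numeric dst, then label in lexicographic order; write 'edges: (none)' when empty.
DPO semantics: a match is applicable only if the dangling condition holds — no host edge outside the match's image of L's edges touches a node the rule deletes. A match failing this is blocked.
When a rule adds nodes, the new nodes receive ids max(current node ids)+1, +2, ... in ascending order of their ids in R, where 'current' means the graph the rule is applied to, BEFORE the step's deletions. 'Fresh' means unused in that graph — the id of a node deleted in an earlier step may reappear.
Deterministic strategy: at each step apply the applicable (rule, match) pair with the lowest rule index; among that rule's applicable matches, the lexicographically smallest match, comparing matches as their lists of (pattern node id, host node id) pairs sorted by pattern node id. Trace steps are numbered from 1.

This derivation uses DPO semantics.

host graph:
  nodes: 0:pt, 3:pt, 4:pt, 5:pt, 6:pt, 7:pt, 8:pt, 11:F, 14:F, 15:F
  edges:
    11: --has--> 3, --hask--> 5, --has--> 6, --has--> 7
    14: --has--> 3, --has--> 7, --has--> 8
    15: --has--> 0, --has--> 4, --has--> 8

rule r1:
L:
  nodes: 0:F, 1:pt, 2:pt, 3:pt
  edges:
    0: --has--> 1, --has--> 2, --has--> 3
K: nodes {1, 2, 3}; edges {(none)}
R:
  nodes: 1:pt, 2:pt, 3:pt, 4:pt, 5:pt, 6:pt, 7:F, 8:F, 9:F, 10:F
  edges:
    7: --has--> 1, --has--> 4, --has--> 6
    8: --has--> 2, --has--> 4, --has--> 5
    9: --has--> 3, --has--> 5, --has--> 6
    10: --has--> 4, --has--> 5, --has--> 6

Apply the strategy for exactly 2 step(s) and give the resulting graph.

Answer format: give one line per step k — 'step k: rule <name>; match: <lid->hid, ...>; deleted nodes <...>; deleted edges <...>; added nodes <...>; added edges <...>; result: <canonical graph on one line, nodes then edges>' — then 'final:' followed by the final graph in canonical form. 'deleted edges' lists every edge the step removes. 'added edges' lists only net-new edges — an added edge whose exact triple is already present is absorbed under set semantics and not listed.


step 1: rule r1; match: 0->14, 1->3, 2->7, 3->8; deleted nodes 14; deleted edges (14,3,has); (14,7,has); (14,8,has); added nodes 16, 17, 18, 19, 20, 21, 22; added edges (19,3,has); (19,16,has); (19,18,has); (20,7,has); (20,16,has); (20,17,has); (21,8,has); (21,17,has); (21,18,has); (22,16,has); (22,17,has); (22,18,has); result: nodes: 0:pt, 3:pt, 4:pt, 5:pt, 6:pt, 7:pt, 8:pt, 11:F, 15:F, 16:pt, 17:pt, 18:pt, 19:F, 20:F, 21:F, 22:F edges: (11,3,has); (11,5,hask); (11,6,has); (11,7,has); (15,0,has); (15,4,has); (15,8,has); (19,3,has); (19,16,has); (19,18,has); (20,7,has); (20,16,has); (20,17,has); (21,8,has); (21,17,has); (21,18,has); (22,16,has); (22,17,has); (22,18,has)
step 2: rule r1; match: 0->15, 1->0, 2->4, 3->8; deleted nodes 15; deleted edges (15,0,has); (15,4,has); (15,8,has); added nodes 23, 24, 25, 26, 27, 28, 29; added edges (26,0,has); (26,23,has); (26,25,has); (27,4,has); (27,23,has); (27,24,has); (28,8,has); (28,24,has); (28,25,has); (29,23,has); (29,24,has); (29,25,has); result: nodes: 0:pt, 3:pt, 4:pt, 5:pt, 6:pt, 7:pt, 8:pt, 11:F, 16:pt, 17:pt, 18:pt, 19:F, 20:F, 21:F, 22:F, 23:pt, 24:pt, 25:pt, 26:F, 27:F, 28:F, 29:F edges: (11,3,has); (11,5,hask); (11,6,has); (11,7,has); (19,3,has); (19,16,has); (19,18,has); (20,7,has); (20,16,has); (20,17,has); (21,8,has); (21,17,has); (21,18,has); (22,16,has); (22,17,has); (22,18,has); (26,0,has); (26,23,has); (26,25,has); (27,4,has); (27,23,has); (27,24,has); (28,8,has); (28,24,has); (28,25,has); (29,23,has); (29,24,has); (29,25,has)
final:
nodes: 0:pt, 3:pt, 4:pt, 5:pt, 6:pt, 7:pt, 8:pt, 11:F, 16:pt, 17:pt, 18:pt, 19:F, 20:F, 21:F, 22:F, 23:pt, 24:pt, 25:pt, 26:F, 27:F, 28:F, 29:F
edges: (11,3,has); (11,5,hask); (11,6,has); (11,7,has); (19,3,has); (19,16,has); (19,18,has); (20,7,has); (20,16,has); (20,17,has); (21,8,has); (21,17,has); (21,18,has); (22,16,has); (22,17,has); (22,18,has); (26,0,has); (26,23,has); (26,25,has); (27,4,has); (27,23,has); (27,24,has); (28,8,has); (28,24,has); (28,25,has); (29,23,has); (29,24,has); (29,25,has)


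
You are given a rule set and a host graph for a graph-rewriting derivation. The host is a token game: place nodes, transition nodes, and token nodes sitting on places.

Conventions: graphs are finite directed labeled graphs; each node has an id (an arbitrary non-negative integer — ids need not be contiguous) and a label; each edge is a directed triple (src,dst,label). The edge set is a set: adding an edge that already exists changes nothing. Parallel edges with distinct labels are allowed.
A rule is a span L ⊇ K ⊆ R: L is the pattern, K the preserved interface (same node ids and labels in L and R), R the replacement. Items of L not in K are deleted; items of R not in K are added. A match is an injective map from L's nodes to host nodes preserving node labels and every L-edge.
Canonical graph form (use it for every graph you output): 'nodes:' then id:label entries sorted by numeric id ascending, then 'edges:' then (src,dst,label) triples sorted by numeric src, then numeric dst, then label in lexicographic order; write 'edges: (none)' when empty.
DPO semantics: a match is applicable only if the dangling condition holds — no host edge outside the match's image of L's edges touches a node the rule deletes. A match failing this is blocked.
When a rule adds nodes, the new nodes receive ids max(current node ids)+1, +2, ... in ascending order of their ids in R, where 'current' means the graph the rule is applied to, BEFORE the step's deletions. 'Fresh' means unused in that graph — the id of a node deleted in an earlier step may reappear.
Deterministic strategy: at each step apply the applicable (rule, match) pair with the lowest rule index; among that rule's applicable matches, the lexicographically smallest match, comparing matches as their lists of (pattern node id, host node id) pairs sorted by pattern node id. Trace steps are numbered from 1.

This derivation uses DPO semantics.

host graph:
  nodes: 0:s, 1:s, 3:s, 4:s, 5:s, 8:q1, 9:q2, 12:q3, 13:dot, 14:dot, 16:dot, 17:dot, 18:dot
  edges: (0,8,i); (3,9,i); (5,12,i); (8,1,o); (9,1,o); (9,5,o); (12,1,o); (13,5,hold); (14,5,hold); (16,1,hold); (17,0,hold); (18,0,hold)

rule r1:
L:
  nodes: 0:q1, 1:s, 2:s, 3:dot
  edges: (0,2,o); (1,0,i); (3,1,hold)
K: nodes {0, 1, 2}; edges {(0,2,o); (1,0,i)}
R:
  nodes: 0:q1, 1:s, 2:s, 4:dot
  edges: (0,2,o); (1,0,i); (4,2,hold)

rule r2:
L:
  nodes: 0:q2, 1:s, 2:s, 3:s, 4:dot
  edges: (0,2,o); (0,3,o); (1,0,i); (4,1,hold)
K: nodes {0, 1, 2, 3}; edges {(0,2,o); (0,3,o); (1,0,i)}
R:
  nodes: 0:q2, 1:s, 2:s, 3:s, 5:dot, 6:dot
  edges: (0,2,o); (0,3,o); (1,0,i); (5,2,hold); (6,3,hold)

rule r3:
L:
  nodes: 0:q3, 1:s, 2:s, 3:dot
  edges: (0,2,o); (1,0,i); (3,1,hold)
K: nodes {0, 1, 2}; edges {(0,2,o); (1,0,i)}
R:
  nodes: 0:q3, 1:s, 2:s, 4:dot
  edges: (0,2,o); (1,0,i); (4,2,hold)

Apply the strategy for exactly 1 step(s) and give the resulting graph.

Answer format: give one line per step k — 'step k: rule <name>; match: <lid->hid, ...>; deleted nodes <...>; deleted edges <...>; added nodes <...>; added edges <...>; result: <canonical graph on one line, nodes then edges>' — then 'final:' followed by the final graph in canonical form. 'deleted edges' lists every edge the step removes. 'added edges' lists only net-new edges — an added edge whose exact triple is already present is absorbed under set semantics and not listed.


step 1: rule r1; match: 0->8, 1->0, 2->1, 3->17; deleted nodes 17; deleted edges (17,0,hold); added nodes 19; added edges (19,1,hold); result: nodes: 0:s, 1:s, 3:s, 4:s, 5:s, 8:q1, 9:q2, 12:q3, 13:dot, 14:dot, 16:dot, 18:dot, 19:dot edges: (0,8,i); (3,9,i); (5,12,i); (8,1,o); (9,1,o); (9,5,o); (12,1,o); (13,5,hold); (14,5,hold); (16,1,hold); (18,0,hold); (19,1,hold)
final:
nodes: 0:s, 1:s, 3:s, 4:s, 5:s, 8:q1, 9:q2, 12:q3, 13:dot, 14:dot, 16:dot, 18:dot, 19:dot
edges: (0,8,i); (3,9,i); (5,12,i); (8,1,o); (9,1,o); (9,5,o); (12,1,o); (13,5,hold); (14,5,hold); (16,1,hold); (18,0,hold); (19,1,hold)


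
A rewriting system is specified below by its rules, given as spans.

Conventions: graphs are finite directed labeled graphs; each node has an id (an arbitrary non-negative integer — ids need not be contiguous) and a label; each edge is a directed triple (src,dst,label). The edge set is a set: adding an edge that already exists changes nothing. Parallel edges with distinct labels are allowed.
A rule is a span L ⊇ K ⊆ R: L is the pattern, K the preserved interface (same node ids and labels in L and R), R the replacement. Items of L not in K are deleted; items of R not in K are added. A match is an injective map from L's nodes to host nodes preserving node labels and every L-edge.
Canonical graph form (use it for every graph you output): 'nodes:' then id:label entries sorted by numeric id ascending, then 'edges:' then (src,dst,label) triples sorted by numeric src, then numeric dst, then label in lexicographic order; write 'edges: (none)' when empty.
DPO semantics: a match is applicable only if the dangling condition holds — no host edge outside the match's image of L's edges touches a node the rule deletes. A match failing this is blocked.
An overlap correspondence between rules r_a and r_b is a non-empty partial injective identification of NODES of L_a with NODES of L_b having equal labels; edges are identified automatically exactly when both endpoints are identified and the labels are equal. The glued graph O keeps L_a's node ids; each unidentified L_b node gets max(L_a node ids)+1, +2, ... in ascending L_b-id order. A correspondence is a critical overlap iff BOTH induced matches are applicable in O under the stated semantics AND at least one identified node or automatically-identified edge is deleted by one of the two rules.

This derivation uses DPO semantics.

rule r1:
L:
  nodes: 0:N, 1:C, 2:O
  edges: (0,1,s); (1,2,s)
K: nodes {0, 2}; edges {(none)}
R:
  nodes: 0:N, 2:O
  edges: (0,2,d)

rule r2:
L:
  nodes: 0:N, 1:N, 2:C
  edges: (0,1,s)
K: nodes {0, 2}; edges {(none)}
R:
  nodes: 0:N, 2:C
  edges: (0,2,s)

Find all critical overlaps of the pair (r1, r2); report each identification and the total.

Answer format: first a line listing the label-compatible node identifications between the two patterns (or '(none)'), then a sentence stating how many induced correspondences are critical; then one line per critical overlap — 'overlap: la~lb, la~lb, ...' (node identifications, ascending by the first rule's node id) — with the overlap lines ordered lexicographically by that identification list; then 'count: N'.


label-compatible node identifications between L(r1) and L(r2): 0~0, 0~1, 1~2
2 of the induced correspondences are critical overlaps of r1 and r2.
overlap: 0~0, 1~2
overlap: 1~2
count: 2


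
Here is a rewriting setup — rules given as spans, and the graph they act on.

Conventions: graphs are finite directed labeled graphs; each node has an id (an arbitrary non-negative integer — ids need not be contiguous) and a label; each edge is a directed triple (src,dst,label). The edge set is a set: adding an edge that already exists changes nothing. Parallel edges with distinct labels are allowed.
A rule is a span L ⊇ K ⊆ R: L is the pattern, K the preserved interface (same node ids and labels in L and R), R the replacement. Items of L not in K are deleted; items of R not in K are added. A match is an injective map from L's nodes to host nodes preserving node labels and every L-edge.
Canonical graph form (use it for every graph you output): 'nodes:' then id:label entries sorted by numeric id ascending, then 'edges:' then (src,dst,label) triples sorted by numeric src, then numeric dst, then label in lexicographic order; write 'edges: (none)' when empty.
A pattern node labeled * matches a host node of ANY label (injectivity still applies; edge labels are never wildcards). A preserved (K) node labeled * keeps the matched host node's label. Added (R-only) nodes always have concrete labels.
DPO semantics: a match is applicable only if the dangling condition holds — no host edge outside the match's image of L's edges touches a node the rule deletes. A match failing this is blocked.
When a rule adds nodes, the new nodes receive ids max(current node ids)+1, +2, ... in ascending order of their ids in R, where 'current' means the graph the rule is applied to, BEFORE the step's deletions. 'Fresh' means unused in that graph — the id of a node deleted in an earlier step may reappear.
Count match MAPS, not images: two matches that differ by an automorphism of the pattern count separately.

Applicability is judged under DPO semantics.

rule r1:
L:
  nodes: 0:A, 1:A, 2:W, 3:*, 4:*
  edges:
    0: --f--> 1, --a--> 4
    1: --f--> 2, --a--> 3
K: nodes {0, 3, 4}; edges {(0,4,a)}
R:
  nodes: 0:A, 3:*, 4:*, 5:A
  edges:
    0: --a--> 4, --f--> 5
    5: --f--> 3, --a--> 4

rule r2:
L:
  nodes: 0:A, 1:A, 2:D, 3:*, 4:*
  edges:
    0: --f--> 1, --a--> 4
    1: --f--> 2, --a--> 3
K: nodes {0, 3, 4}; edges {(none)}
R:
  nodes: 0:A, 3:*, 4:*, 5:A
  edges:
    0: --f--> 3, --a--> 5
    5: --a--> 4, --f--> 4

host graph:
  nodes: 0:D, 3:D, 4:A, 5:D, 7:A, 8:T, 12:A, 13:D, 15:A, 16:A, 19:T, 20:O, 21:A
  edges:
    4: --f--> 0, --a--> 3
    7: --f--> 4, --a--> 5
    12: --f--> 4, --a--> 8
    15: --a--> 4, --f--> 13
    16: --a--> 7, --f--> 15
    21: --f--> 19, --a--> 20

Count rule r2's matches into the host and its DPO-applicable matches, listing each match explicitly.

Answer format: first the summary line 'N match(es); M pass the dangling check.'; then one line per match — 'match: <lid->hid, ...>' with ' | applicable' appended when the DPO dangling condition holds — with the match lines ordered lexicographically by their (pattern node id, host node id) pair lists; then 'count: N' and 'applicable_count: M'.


3 match(es); 1 pass the dangling check.
match: 0->7, 1->4, 2->0, 3->3, 4->5
match: 0->12, 1->4, 2->0, 3->3, 4->8
match: 0->16, 1->15, 2->13, 3->4, 4->7 | applicable
count: 3
applicable_count: 1
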